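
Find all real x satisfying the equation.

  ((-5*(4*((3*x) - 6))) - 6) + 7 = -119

Step 1. [((-5*(4*((3*x) - 6))) - 6) + 7 = -119] subtract 7: x sits inside (… + 7). So sub: (-5*(4*((3*x) - 6))) - 6 = -126.
Step 2. [(-5*(4*((3*x) - 6))) - 6 = -126] peel the -6: add 6 from each side, so sub: -5*(4*((3*x) - 6)) = -120.
Step 3. [-5*(4*((3*x) - 6)) = -120] -5·(inner) — divide through by -5, so div: 4*((3*x) - 6) = 24.
Step 4. [4*((3*x) - 6) = 24] LHS = 4·(…); ÷4 both sides. So div: (3*x) - 6 = 6.
Step 5. [(3*x) - 6 = 6] 3 divides every term; factor it out ⇒ factor: x - 2 = 2.
Step 6. [x - 2 = 2] -2 is outermost — add 2 both sides ⇒ sub: x = 4.

Answer: x ∈ {4}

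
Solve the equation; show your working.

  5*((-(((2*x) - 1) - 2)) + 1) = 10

Step 1. [5*((-(((2*x) - 1) - 2)) + 1) = 10] 5·(inner) — divide through by 5. So div: (-(((2*x) - 1) - 2)) + 1 = 2.
Step 2. [(-(((2*x) - 1) - 2)) + 1 = 2] subtract 1: x sits inside (… + 1) ⇒ sub: -(((2*x) - 1) - 2) = 1.
Step 3. [-(((2*x) - 1) - 2) = 1] LHS negated; negate both sides. So neg: ((2*x) - 1) - 2 = -1.
Step 4. [((2*x) - 1) - 2 = -1] peel the -2: add 2 from each side, so sub: (2*x) - 1 = 1.
Step 5. [(2*x) - 1 = 1] add 1: x sits inside (… - 1), so sub: 2*x = 2.
Step 6. [2*x = 2] 2·(inner) — divide through by 2. So div: x = 1.

Answer: x ∈ {1}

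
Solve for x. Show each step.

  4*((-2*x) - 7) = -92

Step 1. [4*((-2*x) - 7) = -92] leading coefficient 4: divide by 4 ⇒ div: (-2*x) - 7 = -23.
Step 2. [(-2*x) - 7 = -23] peel the -7: add 7 from each side, so sub: -2*x = -16.
Step 3. [-2*x = -16] -2 out front; divide by -2, so div: x = 8.

Answer: x ∈ {8}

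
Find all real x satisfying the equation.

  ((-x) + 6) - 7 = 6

Step 1. [((-x) + 6) - 7 = 6] the outer -7 inverts by adding 7. So sub: (-x) + 6 = 13.
Step 2. [(-x) + 6 = 13] subtract 6: x sits inside (… + 6), so sub: -x = 7.
Step 3. [-x = 7] leading − — multiply by −1, so neg: x = -7.

Answer: x ∈ {-7}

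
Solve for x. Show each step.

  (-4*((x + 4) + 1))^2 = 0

Step 1. [(-4*((x + 4) + 1))^2 = 0] LHS squared, RHS 0 ≥ 0: apply √ (±) ⇒ sqrt: -4*((x + 4) + 1) = 0.
Step 2. [-4*((x + 4) + 1) = 0] -4·(inner) — divide through by -4, so div: (x + 4) + 1 = 0.
Step 3. [(x + 4) + 1 = 0] +1 is outermost — subtract 1 both sides. So sub: x + 4 = -1.
Step 4. [x + 4 = -1] subtract 4: x sits inside (… + 4), so sub: x = -5.

Answer: x ∈ {-5}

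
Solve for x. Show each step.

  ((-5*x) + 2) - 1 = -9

Step 1. [((-5*x) + 2) - 1 = -9] 1 comes off first (add 1), so sub: (-5*x) + 2 = -8.
Step 2. [(-5*x) + 2 = -8] subtract 2: x sits inside (… + 2), so sub: -5*x = -10.
Step 3. [-5*x = -10] -5 out front; divide by -5, so div: x = 2.

Answer: x ∈ {2}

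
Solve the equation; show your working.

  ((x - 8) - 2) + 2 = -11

Step 1. [((x - 8) - 2) + 2 = -11] subtract 2: x sits inside (… + 2) ⇒ sub: (x - 8) - 2 = -13.
Step 2. [(x - 8) - 2 = -13] add 2: x sits inside (… - 2), so sub: x - 8 = -11.
Step 3. [x - 8 = -11] the outer -8 inverts by adding 8. So sub: x = -3.

Answer: x ∈ {-3}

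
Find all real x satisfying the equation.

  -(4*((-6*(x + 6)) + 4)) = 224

Step 1. [-(4*((-6*(x + 6)) + 4)) = 224] LHS negated; negate both sides, so neg: 4*((-6*(x + 6)) + 4) = -224.
Step 2. [4*((-6*(x + 6)) + 4) = -224] leading coefficient 4: divide by 4. So div: (-6*(x + 6)) + 4 = -56.
Step 3. [(-6*(x + 6)) + 4 = -56] 4 comes off first (subtract 4), so sub: -6*(x + 6) = -60.
Step 4. [-6*(x + 6) = -60] -6 out front; divide by -6. So div: x + 6 = 10.
Step 5. [x + 6 = 10] 6 comes off first (subtract 6), so sub: x = 4.

Answer: x ∈ {4}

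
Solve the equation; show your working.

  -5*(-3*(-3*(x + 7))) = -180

Step 1. [-5*(-3*(-3*(x + 7))) = -180] leading coefficient -5: divide by -5, so div: -3*(-3*(x + 7)) = 36.
Step 2. [-3*(-3*(x + 7)) = 36] leading coefficient -3: divide by -3, so div: -3*(x + 7) = -12.
Step 3. [-3*(x + 7) = -12] -3·(inner) — divide through by -3 ⇒ div: x + 7 = 4.
Step 4. [x + 7 = 4] peel the +7: subtract 7 from each side ⇒ sub: x = -3.

Answer: x ∈ {-3}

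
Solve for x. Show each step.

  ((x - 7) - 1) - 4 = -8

Step 1. [((x - 7) - 1) - 4 = -8] the outer -4 inverts by adding 4 ⇒ sub: (x - 7) - 1 = -4.
Step 2. [(x - 7) - 1 = -4] -1 is outermost — add 1 both sides. So sub: x - 7 = -3.
Step 3. [x - 7 = -3] peel the -7: add 7 from each side. So sub: x = 4.

Answer: x ∈ {4}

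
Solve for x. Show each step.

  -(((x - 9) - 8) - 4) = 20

Step 1. [-(((x - 9) - 8) - 4) = 20] flip signs both sides ⇒ neg: ((x - 9) - 8) - 4 = -20.
Step 2. [((x - 9) - 8) - 4 = -20] the outer -4 inverts by adding 4 ⇒ sub: (x - 9) - 8 = -16.
Step 3. [(x - 9) - 8 = -16] 8 comes off first (add 8) ⇒ sub: x - 9 = -8.
Step 4. [x - 9 = -8] the outer -9 inverts by adding 9 ⇒ sub: x = 1.

Answer: x ∈ {1}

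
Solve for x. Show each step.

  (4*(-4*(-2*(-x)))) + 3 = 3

Step 1. [(4*(-4*(-2*(-x)))) + 3 = 3] subtract 3: x sits inside (… + 3) ⇒ sub: 4*(-4*(-2*(-x))) = 0.
Step 2. [4*(-4*(-2*(-x))) = 0] 4 out front; divide by 4 ⇒ div: -4*(-2*(-x)) = 0.
Step 3. [-4*(-2*(-x)) = 0] -4 out front; divide by -4 ⇒ div: -2*(-x) = 0.
Step 4. [-2*(-x) = 0] LHS = -2·(…); ÷-2 both sides, so div: -x = 0.
Step 5. [-x = 0] leading − — multiply by −1, so neg: x = 0.

Answer: x ∈ {0}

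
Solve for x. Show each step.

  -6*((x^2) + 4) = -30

Step 1. [-6*((x^2) + 4) = -30] divide by the outer -6 ⇒ div: (x^2) + 4 = 5.
Step 2. [(x^2) + 4 = 5] the outer +4 inverts by subtracting 4. So sub: x^2 = 1.
Step 3. [x^2 = 1] √ both sides: 1 ≥ 0 gives two branches. So sqrt: x = 1 or -1.

Answer: x ∈ {-1, 1}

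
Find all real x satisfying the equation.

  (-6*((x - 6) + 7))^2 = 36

Step 1. [(-6*((x - 6) + 7))^2 = 36] LHS squared, RHS 36 ≥ 0: apply √ (±), so sqrt: -6*((x - 6) + 7) = 6 or -6.
Step 2. [-6*((x - 6) + 7) = 6 or -6] -6 out front; divide by -6, so div: (x - 6) + 7 = -1 or 1.
Step 3. [(x - 6) + 7 = -1 or 1] peel the +7: subtract 7 from each side ⇒ sub: x - 6 = -8 or -6.
Step 4. [x - 6 = -8 or -6] 6 comes off first (add 6). So sub: x = -2 or 0.

Answer: x ∈ {-2, 0}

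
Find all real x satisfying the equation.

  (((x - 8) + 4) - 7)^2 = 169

Step 1. [(((x - 8) + 4) - 7)^2 = 169] 169 ≥ 0, LHS is (·)² — take ±√, so sqrt: ((x - 8) + 4) - 7 = 13 or -13.
Step 2. [((x - 8) + 4) - 7 = 13 or -13] add 7: x sits inside (… - 7). So sub: (x - 8) + 4 = 20 or -6.
Step 3. [(x - 8) + 4 = 20 or -6] subtract 4: x sits inside (… + 4). So sub: x - 8 = 16 or -10.
Step 4. [x - 8 = 16 or -10] -8 is outermost — add 8 both sides ⇒ sub: x = 24 or -2.

Answer: x ∈ {-2, 24}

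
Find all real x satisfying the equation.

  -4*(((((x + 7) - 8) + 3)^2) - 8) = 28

Step 1. [-4*(((((x + 7) - 8) + 3)^2) - 8) = 28] leading coefficient -4: divide by -4. So div: ((((x + 7) - 8) + 3)^2) - 8 = -7.
Step 2. [((((x + 7) - 8) + 3)^2) - 8 = -7] -8 is outermost — add 8 both sides, so sub: (((x + 7) - 8) + 3)^2 = 1.
Step 3. [(((x + 7) - 8) + 3)^2 = 1] 1 ≥ 0, LHS is (·)² — take ±√, so sqrt: ((x + 7) - 8) + 3 = 1 or -1.
Step 4. [((x + 7) - 8) + 3 = 1 or -1] +3 is outermost — subtract 3 both sides ⇒ sub: (x + 7) - 8 = -2 or -4.
Step 5. [(x + 7) - 8 = -2 or -4] peel the -8: add 8 from each side ⇒ sub: x + 7 = 6 or 4.
Step 6. [x + 7 = 6 or 4] 7 comes off first (subtract 7). So sub: x = -1 or -3.

Answer: x ∈ {-3, -1}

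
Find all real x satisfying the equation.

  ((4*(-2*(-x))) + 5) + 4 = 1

Step 1. [((4*(-2*(-x))) + 5) + 4 = 1] the outer +4 inverts by subtracting 4 ⇒ sub: (4*(-2*(-x))) + 5 = -3.
Step 2. [(4*(-2*(-x))) + 5 = -3] +5 is outermost — subtract 5 both sides. So sub: 4*(-2*(-x)) = -8.
Step 3. [4*(-2*(-x)) = -8] divide by the outer 4 ⇒ div: -2*(-x) = -2.
Step 4. [-2*(-x) = -2] leading coefficient -2: divide by -2. So div: -x = 1.
Step 5. [-x = 1] flip signs both sides ⇒ neg: x = -1.

Answer: x ∈ {-1}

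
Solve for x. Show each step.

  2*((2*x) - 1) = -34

Step 1. [2*((2*x) - 1) = -34] LHS = 2·(…); ÷2 both sides, so div: (2*x) - 1 = -17.
Step 2. [(2*x) - 1 = -17] -1 is outermost — add 1 both sides ⇒ sub: 2*x = -16.
Step 3. [2*x = -16] LHS = 2·(…); ÷2 both sides ⇒ div: x = -8.

Answer: x ∈ {-8}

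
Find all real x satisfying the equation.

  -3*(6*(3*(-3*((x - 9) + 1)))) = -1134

Step 1. [-3*(6*(3*(-3*((x - 9) + 1)))) = -1134] -3·(inner) — divide through by -3, so div: 6*(3*(-3*((x - 9) + 1))) = 378.
Step 2. [6*(3*(-3*((x - 9) + 1))) = 378] LHS = 6·(…); ÷6 both sides ⇒ div: 3*(-3*((x - 9) + 1)) = 63.
Step 3. [3*(-3*((x - 9) + 1)) = 63] LHS = 3·(…); ÷3 both sides. So div: -3*((x - 9) + 1) = 21.
Step 4. [-3*((x - 9) + 1) = 21] -3·(inner) — divide through by -3 ⇒ div: (x - 9) + 1 = -7.
Step 5. [(x - 9) + 1 = -7] 1 comes off first (subtract 1), so sub: x - 9 = -8.
Step 6. [x - 9 = -8] the outer -9 inverts by adding 9. So sub: x = 1.

Answer: x ∈ {1}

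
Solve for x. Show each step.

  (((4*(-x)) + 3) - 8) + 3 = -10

Step 1. [(((4*(-x)) + 3) - 8) + 3 = -10] subtract 3: x sits inside (… + 3). So sub: ((4*(-x)) + 3) - 8 = -13.
Step 2. [((4*(-x)) + 3) - 8 = -13] the outer -8 inverts by adding 8, so sub: (4*(-x)) + 3 = -5.
Step 3. [(4*(-x)) + 3 = -5] 3 comes off first (subtract 3) ⇒ sub: 4*(-x) = -8.
Step 4. [4*(-x) = -8] LHS = 4·(…); ÷4 both sides. So div: -x = -2.
Step 5. [-x = -2] flip signs both sides. So neg: x = 2.

Answer: x ∈ {2}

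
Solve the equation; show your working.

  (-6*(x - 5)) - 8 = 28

Step 1. [(-6*(x - 5)) - 8 = 28] -8 is outermost — add 8 both sides. So sub: -6*(x - 5) = 36.
Step 2. [-6*(x - 5) = 36] LHS = -6·(…); ÷-6 both sides ⇒ div: x - 5 = -6.
Step 3. [x - 5 = -6] the outer -5 inverts by adding 5. So sub: x = -1.

Answer: x ∈ {-1}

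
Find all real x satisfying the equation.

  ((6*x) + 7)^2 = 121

Step 1. [((6*x) + 7)^2 = 121] √ both sides: 121 ≥ 0 gives two branches ⇒ sqrt: (6*x) + 7 = 11 or -11.
Step 2. [(6*x) + 7 = 11 or -11] the outer +7 inverts by subtracting 7, so sub: 6*x = 4 or -18.
Step 3. [6*x = 4 or -18] divide by the outer 6, so div: x = 2/3 or -3.

Answer: x ∈ {-3, 2/3}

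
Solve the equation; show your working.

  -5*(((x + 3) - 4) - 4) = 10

Step 1. [-5*(((x + 3) - 4) - 4) = 10] -5 out front; divide by -5 ⇒ div: ((x + 3) - 4) - 4 = -2.
Step 2. [((x + 3) - 4) - 4 = -2] peel the -4: add 4 from each side ⇒ sub: (x + 3) - 4 = 2.
Step 3. [(x + 3) - 4 = 2] add 4: x sits inside (… - 4). So sub: x + 3 = 6.
Step 4. [x + 3 = 6] +3 is outermost — subtract 3 both sides. So sub: x = 3.

Answer: x ∈ {3}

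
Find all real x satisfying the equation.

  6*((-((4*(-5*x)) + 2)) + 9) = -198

Step 1. [6*((-((4*(-5*x)) + 2)) + 9) = -198] 6·(inner) — divide through by 6 ⇒ div: (-((4*(-5*x)) + 2)) + 9 = -33.
Step 2. [(-((4*(-5*x)) + 2)) + 9 = -33] the outer +9 inverts by subtracting 9, so sub: -((4*(-5*x)) + 2) = -42.
Step 3. [-((4*(-5*x)) + 2) = -42] LHS negated; negate both sides ⇒ neg: (4*(-5*x)) + 2 = 42.
Step 4. [(4*(-5*x)) + 2 = 42] peel the +2: subtract 2 from each side, so sub: 4*(-5*x) = 40.
Step 5. [4*(-5*x) = 40] 4·(inner) — divide through by 4, so div: -5*x = 10.
Step 6. [-5*x = 10] -5 out front; divide by -5 ⇒ div: x = -2.

Answer: x ∈ {-2}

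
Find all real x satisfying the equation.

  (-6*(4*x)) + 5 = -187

Step 1. [(-6*(4*x)) + 5 = -187] peel the +5: subtract 5 from each side. So sub: -6*(4*x) = -192.
Step 2. [-6*(4*x) = -192] leading coefficient -6: divide by -6. So div: 4*x = 32.
Step 3. [4*x = 32] divide by the outer 4. So div: x = 8.

Answer: x ∈ {8}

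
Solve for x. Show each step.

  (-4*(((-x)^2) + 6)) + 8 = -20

Step 1. [(-4*(((-x)^2) + 6)) + 8 = -20] common factor -4 (LHS and -20) — divide through. So factor: (((-x)^2) + 6) - 2 = 5.
Step 2. [(((-x)^2) + 6) - 2 = 5] add 2: x sits inside (… - 2), so sub: ((-x)^2) + 6 = 7.
Step 3. [((-x)^2) + 6 = 7] the outer +6 inverts by subtracting 6. So sub: (-x)^2 = 1.
Step 4. [(-x)^2 = 1] LHS squared, RHS 1 ≥ 0: apply √ (±), so sqrt: -x = 1 or -1.
Step 5. [-x = 1 or -1] flip signs both sides. So neg: x = -1 or 1.

Answer: x ∈ {-1, 1}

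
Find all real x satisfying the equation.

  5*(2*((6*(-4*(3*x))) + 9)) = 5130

Step 1. [5*(2*((6*(-4*(3*x))) + 9)) = 5130] LHS = 5·(…); ÷5 both sides ⇒ div: 2*((6*(-4*(3*x))) + 9) = 1026.
Step 2. [2*((6*(-4*(3*x))) + 9) = 1026] LHS = 2·(…); ÷2 both sides, so div: (6*(-4*(3*x))) + 9 = 513.
Step 3. [(6*(-4*(3*x))) + 9 = 513] the outer +9 inverts by subtracting 9 ⇒ sub: 6*(-4*(3*x)) = 504.
Step 4. [6*(-4*(3*x)) = 504] LHS = 6·(…); ÷6 both sides. So div: -4*(3*x) = 84.
Step 5. [-4*(3*x) = 84] -4·(inner) — divide through by -4. So div: 3*x = -21.
Step 6. [3*x = -21] 3 out front; divide by 3. So div: x = -7.

Answer: x ∈ {-7}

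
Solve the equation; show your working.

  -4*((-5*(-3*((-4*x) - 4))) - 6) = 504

Step 1. [-4*((-5*(-3*((-4*x) - 4))) - 6) = 504] -4·(inner) — divide through by -4, so div: (-5*(-3*((-4*x) - 4))) - 6 = -126.
Step 2. [(-5*(-3*((-4*x) - 4))) - 6 = -126] peel the -6: add 6 from each side ⇒ sub: -5*(-3*((-4*x) - 4)) = -120.
Step 3. [-5*(-3*((-4*x) - 4)) = -120] divide by the outer -5 ⇒ div: -3*((-4*x) - 4) = 24.
Step 4. [-3*((-4*x) - 4) = 24] -3 out front; divide by -3, so div: (-4*x) - 4 = -8.
Step 5. [(-4*x) - 4 = -8] -4 | LHS and -4 | -8: pull -4 out ⇒ factor: x + 1 = 2.
Step 6. [x + 1 = 2] subtract 1: x sits inside (… + 1) ⇒ sub: x = 1.

Answer: x ∈ {1}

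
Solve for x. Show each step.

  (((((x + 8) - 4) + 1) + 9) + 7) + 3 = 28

Step 1. [(((((x + 8) - 4) + 1) + 9) + 7) + 3 = 28] peel the +3: subtract 3 from each side. So sub: ((((x + 8) - 4) + 1) + 9) + 7 = 25.
Step 2. [((((x + 8) - 4) + 1) + 9) + 7 = 25] 7 comes off first (subtract 7), so sub: (((x + 8) - 4) + 1) + 9 = 18.
Step 3. [(((x + 8) - 4) + 1) + 9 = 18] peel the +9: subtract 9 from each side ⇒ sub: ((x + 8) - 4) + 1 = 9.
Step 4. [((x + 8) - 4) + 1 = 9] 1 comes off first (subtract 1). So sub: (x + 8) - 4 = 8.
Step 5. [(x + 8) - 4 = 8] add 4: x sits inside (… - 4), so sub: x + 8 = 12.
Step 6. [x + 8 = 12] 8 comes off first (subtract 8) ⇒ sub: x = 4.

Answer: x ∈ {4}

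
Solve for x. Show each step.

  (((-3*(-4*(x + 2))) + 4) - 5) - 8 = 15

Step 1. [(((-3*(-4*(x + 2))) + 4) - 5) - 8 = 15] the outer -8 inverts by adding 8 ⇒ sub: ((-3*(-4*(x + 2))) + 4) - 5 = 23.
Step 2. [((-3*(-4*(x + 2))) + 4) - 5 = 23] add 5: x sits inside (… - 5), so sub: (-3*(-4*(x + 2))) + 4 = 28.
Step 3. [(-3*(-4*(x + 2))) + 4 = 28] 4 comes off first (subtract 4). So sub: -3*(-4*(x + 2)) = 24.
Step 4. [-3*(-4*(x + 2)) = 24] leading coefficient -3: divide by -3 ⇒ div: -4*(x + 2) = -8.
Step 5. [-4*(x + 2) = -8] leading coefficient -4: divide by -4 ⇒ div: x + 2 = 2.
Step 6. [x + 2 = 2] +2 is outermost — subtract 2 both sides ⇒ sub: x = 0.

Answer: x ∈ {0}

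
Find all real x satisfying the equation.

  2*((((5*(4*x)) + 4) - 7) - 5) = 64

Step 1. [2*((((5*(4*x)) + 4) - 7) - 5) = 64] LHS = 2·(…); ÷2 both sides ⇒ div: (((5*(4*x)) + 4) - 7) - 5 = 32.
Step 2. [(((5*(4*x)) + 4) - 7) - 5 = 32] 5 comes off first (add 5) ⇒ sub: ((5*(4*x)) + 4) - 7 = 37.
Step 3. [((5*(4*x)) + 4) - 7 = 37] add 7: x sits inside (… - 7) ⇒ sub: (5*(4*x)) + 4 = 44.
Step 4. [(5*(4*x)) + 4 = 44] peel the +4: subtract 4 from each side. So sub: 5*(4*x) = 40.
Step 5. [5*(4*x) = 40] LHS = 5·(…); ÷5 both sides ⇒ div: 4*x = 8.
Step 6. [4*x = 8] leading coefficient 4: divide by 4. So div: x = 2.

Answer: x ∈ {2}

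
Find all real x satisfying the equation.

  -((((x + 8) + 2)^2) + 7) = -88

Step 1. [-((((x + 8) + 2)^2) + 7) = -88] leading − — multiply by −1 ⇒ neg: (((x + 8) + 2)^2) + 7 = 88.
Step 2. [(((x + 8) + 2)^2) + 7 = 88] +7 is outermost — subtract 7 both sides. So sub: ((x + 8) + 2)^2 = 81.
Step 3. [((x + 8) + 2)^2 = 81] √ both sides: 81 ≥ 0 gives two branches, so sqrt: (x + 8) + 2 = 9 or -9.
Step 4. [(x + 8) + 2 = 9 or -9] 2 comes off first (subtract 2). So sub: x + 8 = 7 or -11.
Step 5. [x + 8 = 7 or -11] peel the +8: subtract 8 from each side. So sub: x = -1 or -19.

Answer: x ∈ {-19, -1}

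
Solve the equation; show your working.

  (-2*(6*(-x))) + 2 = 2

Step 1. [(-2*(6*(-x))) + 2 = 2] -2 divides every term; factor it out. So factor: (6*(-x)) - 1 = -1.
Step 2. [(6*(-x)) - 1 = -1] peel the -1: add 1 from each side. So sub: 6*(-x) = 0.
Step 3. [6*(-x) = 0] 6 out front; divide by 6 ⇒ div: -x = 0.
Step 4. [-x = 0] leading − — multiply by −1 ⇒ neg: x = 0.

Answer: x ∈ {0}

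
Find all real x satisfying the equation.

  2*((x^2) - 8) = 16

Step 1. [2*((x^2) - 8) = 16] divide by the outer 2, so div: (x^2) - 8 = 8.
Step 2. [(x^2) - 8 = 8] -8 is outermost — add 8 both sides, so sub: x^2 = 16.
Step 3. [x^2 = 16] √ both sides: 16 ≥ 0 gives two branches, so sqrt: x = 4 or -4.

Answer: x ∈ {-4, 4}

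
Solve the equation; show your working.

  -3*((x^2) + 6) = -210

Step 1. [-3*((x^2) + 6) = -210] divide by the outer -3 ⇒ div: (x^2) + 6 = 70.
Step 2. [(x^2) + 6 = 70] +6 is outermost — subtract 6 both sides, so sub: x^2 = 64.
Step 3. [x^2 = 64] 64 ≥ 0, LHS is (·)² — take ±√ ⇒ sqrt: x = 8 or -8.

Answer: x ∈ {-8, 8}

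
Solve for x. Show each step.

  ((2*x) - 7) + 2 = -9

Step 1. [((2*x) - 7) + 2 = -9] +2 is outermost — subtract 2 both sides ⇒ sub: (2*x) - 7 = -11.
Step 2. [(2*x) - 7 = -11] -7 is outermost — add 7 both sides ⇒ sub: 2*x = -4.
Step 3. [2*x = -4] 2 out front; divide by 2, so div: x = -2.

Answer: x ∈ {-2}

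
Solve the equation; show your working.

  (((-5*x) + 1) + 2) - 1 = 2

Step 1. [(((-5*x) + 1) + 2) - 1 = 2] add 1: x sits inside (… - 1) ⇒ sub: ((-5*x) + 1) + 2 = 3.
Step 2. [((-5*x) + 1) + 2 = 3] the outer +2 inverts by subtracting 2 ⇒ sub: (-5*x) + 1 = 1.
Step 3. [(-5*x) + 1 = 1] +1 is outermost — subtract 1 both sides ⇒ sub: -5*x = 0.
Step 4. [-5*x = 0] leading coefficient -5: divide by -5 ⇒ div: x = 0.

Answer: x ∈ {0}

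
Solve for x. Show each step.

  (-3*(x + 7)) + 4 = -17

Step 1. [(-3*(x + 7)) + 4 = -17] +4 is outermost — subtract 4 both sides ⇒ sub: -3*(x + 7) = -21.
Step 2. [-3*(x + 7) = -21] divide by the outer -3. So div: x + 7 = 7.
Step 3. [x + 7 = 7] the outer +7 inverts by subtracting 7 ⇒ sub: x = 0.

Answer: x ∈ {0}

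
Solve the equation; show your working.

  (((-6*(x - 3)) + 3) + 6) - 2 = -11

Step 1. [(((-6*(x - 3)) + 3) + 6) - 2 = -11] add 2: x sits inside (… - 2). So sub: ((-6*(x - 3)) + 3) + 6 = -9.
Step 2. [((-6*(x - 3)) + 3) + 6 = -9] subtract 6: x sits inside (… + 6), so sub: (-6*(x - 3)) + 3 = -15.
Step 3. [(-6*(x - 3)) + 3 = -15] peel the +3: subtract 3 from each side ⇒ sub: -6*(x - 3) = -18.
Step 4. [-6*(x - 3) = -18] -6 out front; divide by -6. So div: x - 3 = 3.
Step 5. [x - 3 = 3] add 3: x sits inside (… - 3) ⇒ sub: x = 6.

Answer: x ∈ {6}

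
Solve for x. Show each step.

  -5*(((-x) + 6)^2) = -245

Step 1. [-5*(((-x) + 6)^2) = -245] -5 out front; divide by -5. So div: ((-x) + 6)^2 = 49.
Step 2. [((-x) + 6)^2 = 49] √ both sides: 49 ≥ 0 gives two branches. So sqrt: (-x) + 6 = 7 or -7.
Step 3. [(-x) + 6 = 7 or -7] subtract 6: x sits inside (… + 6). So sub: -x = 1 or -13.
Step 4. [-x = 1 or -13] flip signs both sides ⇒ neg: x = -1 or 13.

Answer: x ∈ {-1, 13}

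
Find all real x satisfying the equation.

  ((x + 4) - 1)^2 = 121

Step 1. [((x + 4) - 1)^2 = 121] 121 ≥ 0, LHS is (·)² — take ±√ ⇒ sqrt: (x + 4) - 1 = 11 or -11.
Step 2. [(x + 4) - 1 = 11 or -11] the outer -1 inverts by adding 1, so sub: x + 4 = 12 or -10.
Step 3. [x + 4 = 12 or -10] the outer +4 inverts by subtracting 4, so sub: x = 8 or -14.

Answer: x ∈ {-14, 8}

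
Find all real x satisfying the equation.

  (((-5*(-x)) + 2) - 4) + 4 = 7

Step 1. [(((-5*(-x)) + 2) - 4) + 4 = 7] +4 is outermost — subtract 4 both sides. So sub: ((-5*(-x)) + 2) - 4 = 3.
Step 2. [((-5*(-x)) + 2) - 4 = 3] 4 comes off first (add 4), so sub: (-5*(-x)) + 2 = 7.
Step 3. [(-5*(-x)) + 2 = 7] peel the +2: subtract 2 from each side ⇒ sub: -5*(-x) = 5.
Step 4. [-5*(-x) = 5] -5·(inner) — divide through by -5 ⇒ div: -x = -1.
Step 5. [-x = -1] flip signs both sides, so neg: x = 1.

Answer: x ∈ {1}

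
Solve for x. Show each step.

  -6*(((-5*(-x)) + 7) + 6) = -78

Step 1. [-6*(((-5*(-x)) + 7) + 6) = -78] divide by the outer -6 ⇒ div: ((-5*(-x)) + 7) + 6 = 13.
Step 2. [((-5*(-x)) + 7) + 6 = 13] the outer +6 inverts by subtracting 6, so sub: (-5*(-x)) + 7 = 7.
Step 3. [(-5*(-x)) + 7 = 7] +7 is outermost — subtract 7 both sides. So sub: -5*(-x) = 0.
Step 4. [-5*(-x) = 0] -5 out front; divide by -5 ⇒ div: -x = 0.
Step 5. [-x = 0] leading − — multiply by −1 ⇒ neg: x = 0.

Answer: x ∈ {0}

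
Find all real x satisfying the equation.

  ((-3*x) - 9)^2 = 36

Step 1. [((-3*x) - 9)^2 = 36] √ both sides: 36 ≥ 0 gives two branches. So sqrt: (-3*x) - 9 = 6 or -6.
Step 2. [(-3*x) - 9 = 6 or -6] -9 is outermost — add 9 both sides, so sub: -3*x = 15 or 3.
Step 3. [-3*x = 15 or 3] divide by the outer -3, so div: x = -5 or -1.

Answer: x ∈ {-5, -1}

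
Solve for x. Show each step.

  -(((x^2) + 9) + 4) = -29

Step 1. [-(((x^2) + 9) + 4) = -29] flip signs both sides. So neg: ((x^2) + 9) + 4 = 29.
Step 2. [((x^2) + 9) + 4 = 29] 4 comes off first (subtract 4), so sub: (x^2) + 9 = 25.
Step 3. [(x^2) + 9 = 25] the outer +9 inverts by subtracting 9, so sub: x^2 = 16.
Step 4. [x^2 = 16] √ both sides: 16 ≥ 0 gives two branches, so sqrt: x = 4 or -4.

Answer: x ∈ {-4, 4}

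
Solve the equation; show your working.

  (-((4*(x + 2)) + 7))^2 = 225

Step 1. [(-((4*(x + 2)) + 7))^2 = 225] 225 ≥ 0, LHS is (·)² — take ±√, so sqrt: -((4*(x + 2)) + 7) = 15 or -15.
Step 2. [-((4*(x + 2)) + 7) = 15 or -15] flip signs both sides. So neg: (4*(x + 2)) + 7 = -15 or 15.
Step 3. [(4*(x + 2)) + 7 = -15 or 15] the outer +7 inverts by subtracting 7, so sub: 4*(x + 2) = -22 or 8.
Step 4. [4*(x + 2) = -22 or 8] LHS = 4·(…); ÷4 both sides. So div: x + 2 = -11/2 or 2.
Step 5. [x + 2 = -11/2 or 2] 2 comes off first (subtract 2), so sub: x = -15/2 or 0.

Answer: x ∈ {-15/2, 0}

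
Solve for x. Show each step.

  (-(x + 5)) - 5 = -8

Step 1. [(-(x + 5)) - 5 = -8] -5 is outermost — add 5 both sides. So sub: -(x + 5) = -3.
Step 2. [-(x + 5) = -3] flip signs both sides. So neg: x + 5 = 3.
Step 3. [x + 5 = 3] subtract 5: x sits inside (… + 5), so sub: x = -2.

Answer: x ∈ {-2}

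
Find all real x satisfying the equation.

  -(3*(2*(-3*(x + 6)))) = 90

Step 1. [-(3*(2*(-3*(x + 6)))) = 90] LHS negated; negate both sides ⇒ neg: 3*(2*(-3*(x + 6))) = -90.
Step 2. [3*(2*(-3*(x + 6))) = -90] 3·(inner) — divide through by 3 ⇒ div: 2*(-3*(x + 6)) = -30.
Step 3. [2*(-3*(x + 6)) = -30] LHS = 2·(…); ÷2 both sides, so div: -3*(x + 6) = -15.
Step 4. [-3*(x + 6) = -15] leading coefficient -3: divide by -3, so div: x + 6 = 5.
Step 5. [x + 6 = 5] the outer +6 inverts by subtracting 6 ⇒ sub: x = -1.

Answer: x ∈ {-1}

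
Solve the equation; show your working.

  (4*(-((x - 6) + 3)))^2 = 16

Step 1. [(4*(-((x - 6) + 3)))^2 = 16] 16 ≥ 0, LHS is (·)² — take ±√ ⇒ sqrt: 4*(-((x - 6) + 3)) = 4 or -4.
Step 2. [4*(-((x - 6) + 3)) = 4 or -4] 4 out front; divide by 4 ⇒ div: -((x - 6) + 3) = 1 or -1.
Step 3. [-((x - 6) + 3) = 1 or -1] LHS negated; negate both sides ⇒ neg: (x - 6) + 3 = -1 or 1.
Step 4. [(x - 6) + 3 = -1 or 1] peel the +3: subtract 3 from each side, so sub: x - 6 = -4 or -2.
Step 5. [x - 6 = -4 or -2] peel the -6: add 6 from each side, so sub: x = 2 or 4.

Answer: x ∈ {2, 4}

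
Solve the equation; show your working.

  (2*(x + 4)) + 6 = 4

Step 1. [(2*(x + 4)) + 6 = 4] 2 divides every term; factor it out, so factor: (x + 4) + 3 = 2.
Step 2. [(x + 4) + 3 = 2] subtract 3: x sits inside (… + 3). So sub: x + 4 = -1.
Step 3. [x + 4 = -1] subtract 4: x sits inside (… + 4), so sub: x = -5.

Answer: x ∈ {-5}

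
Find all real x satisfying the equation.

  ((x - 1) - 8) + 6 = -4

Step 1. [((x - 1) - 8) + 6 = -4] peel the +6: subtract 6 from each side ⇒ sub: (x - 1) - 8 = -10.
Step 2. [(x - 1) - 8 = -10] 8 comes off first (add 8) ⇒ sub: x - 1 = -2.
Step 3. [x - 1 = -2] peel the -1: add 1 from each side ⇒ sub: x = -1.

Answer: x ∈ {-1}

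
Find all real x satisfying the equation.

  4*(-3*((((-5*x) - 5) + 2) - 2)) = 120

Step 1. [4*(-3*((((-5*x) - 5) + 2) - 2)) = 120] 4 out front; divide by 4, so div: -3*((((-5*x) - 5) + 2) - 2) = 30.
Step 2. [-3*((((-5*x) - 5) + 2) - 2) = 30] divide by the outer -3. So div: (((-5*x) - 5) + 2) - 2 = -10.
Step 3. [(((-5*x) - 5) + 2) - 2 = -10] the outer -2 inverts by adding 2 ⇒ sub: ((-5*x) - 5) + 2 = -8.
Step 4. [((-5*x) - 5) + 2 = -8] peel the +2: subtract 2 from each side. So sub: (-5*x) - 5 = -10.
Step 5. [(-5*x) - 5 = -10] peel the -5: add 5 from each side. So sub: -5*x = -5.
Step 6. [-5*x = -5] -5·(inner) — divide through by -5 ⇒ div: x = 1.

Answer: x ∈ {1}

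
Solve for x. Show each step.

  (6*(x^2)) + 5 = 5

Step 1. [(6*(x^2)) + 5 = 5] +5 is outermost — subtract 5 both sides ⇒ sub: 6*(x^2) = 0.
Step 2. [6*(x^2) = 0] leading coefficient 6: divide by 6. So div: x^2 = 0.
Step 3. [x^2 = 0] LHS squared, RHS 0 ≥ 0: apply √ (±), so sqrt: x = 0.

Answer: x ∈ {0}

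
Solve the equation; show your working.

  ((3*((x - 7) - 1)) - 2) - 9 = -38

Step 1. [((3*((x - 7) - 1)) - 2) - 9 = -38] peel the -9: add 9 from each side. So sub: (3*((x - 7) - 1)) - 2 = -29.
Step 2. [(3*((x - 7) - 1)) - 2 = -29] add 2: x sits inside (… - 2), so sub: 3*((x - 7) - 1) = -27.
Step 3. [3*((x - 7) - 1) = -27] 3 out front; divide by 3. So div: (x - 7) - 1 = -9.
Step 4. [(x - 7) - 1 = -9] the outer -1 inverts by adding 1. So sub: x - 7 = -8.
Step 5. [x - 7 = -8] the outer -7 inverts by adding 7. So sub: x = -1.

Answer: x ∈ {-1}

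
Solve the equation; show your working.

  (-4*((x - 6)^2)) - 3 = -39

Step 1. [(-4*((x - 6)^2)) - 3 = -39] 3 comes off first (add 3). So sub: -4*((x - 6)^2) = -36.
Step 2. [-4*((x - 6)^2) = -36] divide by the outer -4, so div: (x - 6)^2 = 9.
Step 3. [(x - 6)^2 = 9] LHS squared, RHS 9 ≥ 0: apply √ (±), so sqrt: x - 6 = 3 or -3.
Step 4. [x - 6 = 3 or -3] peel the -6: add 6 from each side. So sub: x = 9 or 3.

Answer: x ∈ {3, 9}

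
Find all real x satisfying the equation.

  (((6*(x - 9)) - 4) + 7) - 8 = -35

Step 1. [(((6*(x - 9)) - 4) + 7) - 8 = -35] peel the -8: add 8 from each side ⇒ sub: ((6*(x - 9)) - 4) + 7 = -27.
Step 2. [((6*(x - 9)) - 4) + 7 = -27] the outer +7 inverts by subtracting 7 ⇒ sub: (6*(x - 9)) - 4 = -34.
Step 3. [(6*(x - 9)) - 4 = -34] -4 is outermost — add 4 both sides, so sub: 6*(x - 9) = -30.
Step 4. [6*(x - 9) = -30] 6 out front; divide by 6 ⇒ div: x - 9 = -5.
Step 5. [x - 9 = -5] peel the -9: add 9 from each side, so sub: x = 4.

Answer: x ∈ {4}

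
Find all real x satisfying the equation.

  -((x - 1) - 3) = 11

Step 1. [-((x - 1) - 3) = 11] flip signs both sides, so neg: (x - 1) - 3 = -11.
Step 2. [(x - 1) - 3 = -11] peel the -3: add 3 from each side ⇒ sub: x - 1 = -8.
Step 3. [x - 1 = -8] the outer -1 inverts by adding 1 ⇒ sub: x = -7.

Answer: x ∈ {-7}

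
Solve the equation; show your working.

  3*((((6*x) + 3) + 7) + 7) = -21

Step 1. [3*((((6*x) + 3) + 7) + 7) = -21] 3·(inner) — divide through by 3. So div: (((6*x) + 3) + 7) + 7 = -7.
Step 2. [(((6*x) + 3) + 7) + 7 = -7] peel the +7: subtract 7 from each side, so sub: ((6*x) + 3) + 7 = -14.
Step 3. [((6*x) + 3) + 7 = -14] subtract 7: x sits inside (… + 7). So sub: (6*x) + 3 = -21.
Step 4. [(6*x) + 3 = -21] the outer +3 inverts by subtracting 3, so sub: 6*x = -24.
Step 5. [6*x = -24] divide by the outer 6, so div: x = -4.

Answer: x ∈ {-4}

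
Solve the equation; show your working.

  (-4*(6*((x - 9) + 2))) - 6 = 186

Step 1. [(-4*(6*((x - 9) + 2))) - 6 = 186] the outer -6 inverts by adding 6 ⇒ sub: -4*(6*((x - 9) + 2)) = 192.
Step 2. [-4*(6*((x - 9) + 2)) = 192] -4 out front; divide by -4. So div: 6*((x - 9) + 2) = -48.
Step 3. [6*((x - 9) + 2) = -48] LHS = 6·(…); ÷6 both sides, so div: (x - 9) + 2 = -8.
Step 4. [(x - 9) + 2 = -8] 2 comes off first (subtract 2), so sub: x - 9 = -10.
Step 5. [x - 9 = -10] peel the -9: add 9 from each side ⇒ sub: x = -1.

Answer: x ∈ {-1}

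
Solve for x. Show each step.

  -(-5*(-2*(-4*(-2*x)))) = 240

Step 1. [-(-5*(-2*(-4*(-2*x)))) = 240] leading − — multiply by −1 ⇒ neg: -5*(-2*(-4*(-2*x))) = -240.
Step 2. [-5*(-2*(-4*(-2*x))) = -240] -5 out front; divide by -5 ⇒ div: -2*(-4*(-2*x)) = 48.
Step 3. [-2*(-4*(-2*x)) = 48] LHS = -2·(…); ÷-2 both sides, so div: -4*(-2*x) = -24.
Step 4. [-4*(-2*x) = -24] LHS = -4·(…); ÷-4 both sides, so div: -2*x = 6.
Step 5. [-2*x = 6] -2·(inner) — divide through by -2 ⇒ div: x = -3.

Answer: x ∈ {-3}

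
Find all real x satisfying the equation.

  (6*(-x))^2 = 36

Step 1. [(6*(-x))^2 = 36] LHS squared, RHS 36 ≥ 0: apply √ (±). So sqrt: 6*(-x) = 6 or -6.
Step 2. [6*(-x) = 6 or -6] divide by the outer 6 ⇒ div: -x = 1 or -1.
Step 3. [-x = 1 or -1] flip signs both sides, so neg: x = -1 or 1.

Answer: x ∈ {-1, 1}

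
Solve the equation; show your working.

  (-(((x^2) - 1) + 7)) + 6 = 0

Step 1. [(-(((x^2) - 1) + 7)) + 6 = 0] the outer +6 inverts by subtracting 6, so sub: -(((x^2) - 1) + 7) = -6.
Step 2. [-(((x^2) - 1) + 7) = -6] leading − — multiply by −1, so neg: ((x^2) - 1) + 7 = 6.
Step 3. [((x^2) - 1) + 7 = 6] +7 is outermost — subtract 7 both sides, so sub: (x^2) - 1 = -1.
Step 4. [(x^2) - 1 = -1] 1 comes off first (add 1), so sub: x^2 = 0.
Step 5. [x^2 = 0] LHS squared, RHS 0 ≥ 0: apply √ (±), so sqrt: x = 0.

Answer: x ∈ {0}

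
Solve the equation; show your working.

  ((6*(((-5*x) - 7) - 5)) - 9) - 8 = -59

Step 1. [((6*(((-5*x) - 7) - 5)) - 9) - 8 = -59] -8 is outermost — add 8 both sides. So sub: (6*(((-5*x) - 7) - 5)) - 9 = -51.
Step 2. [(6*(((-5*x) - 7) - 5)) - 9 = -51] -9 is outermost — add 9 both sides ⇒ sub: 6*(((-5*x) - 7) - 5) = -42.
Step 3. [6*(((-5*x) - 7) - 5) = -42] 6·(inner) — divide through by 6. So div: ((-5*x) - 7) - 5 = -7.
Step 4. [((-5*x) - 7) - 5 = -7] the outer -5 inverts by adding 5, so sub: (-5*x) - 7 = -2.
Step 5. [(-5*x) - 7 = -2] the outer -7 inverts by adding 7, so sub: -5*x = 5.
Step 6. [-5*x = 5] -5·(inner) — divide through by -5 ⇒ div: x = -1.

Answer: x ∈ {-1}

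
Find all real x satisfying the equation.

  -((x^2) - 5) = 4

Step 1. [-((x^2) - 5) = 4] leading − — multiply by −1. So neg: (x^2) - 5 = -4.
Step 2. [(x^2) - 5 = -4] peel the -5: add 5 from each side. So sub: x^2 = 1.
Step 3. [x^2 = 1] √ both sides: 1 ≥ 0 gives two branches. So sqrt: x = 1 or -1.

Answer: x ∈ {-1, 1}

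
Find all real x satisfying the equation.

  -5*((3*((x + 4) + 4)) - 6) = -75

Step 1. [-5*((3*((x + 4) + 4)) - 6) = -75] divide by the outer -5 ⇒ div: (3*((x + 4) + 4)) - 6 = 15.
Step 2. [(3*((x + 4) + 4)) - 6 = 15] 6 comes off first (add 6), so sub: 3*((x + 4) + 4) = 21.
Step 3. [3*((x + 4) + 4) = 21] leading coefficient 3: divide by 3, so div: (x + 4) + 4 = 7.
Step 4. [(x + 4) + 4 = 7] 4 comes off first (subtract 4), so sub: x + 4 = 3.
Step 5. [x + 4 = 3] 4 comes off first (subtract 4) ⇒ sub: x = -1.

Answer: x ∈ {-1}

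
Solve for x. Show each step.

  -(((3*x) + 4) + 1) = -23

Step 1. [-(((3*x) + 4) + 1) = -23] leading − — multiply by −1, so neg: ((3*x) + 4) + 1 = 23.
Step 2. [((3*x) + 4) + 1 = 23] 1 comes off first (subtract 1), so sub: (3*x) + 4 = 22.
Step 3. [(3*x) + 4 = 22] the outer +4 inverts by subtracting 4 ⇒ sub: 3*x = 18.
Step 4. [3*x = 18] LHS = 3·(…); ÷3 both sides. So div: x = 6.

Answer: x ∈ {6}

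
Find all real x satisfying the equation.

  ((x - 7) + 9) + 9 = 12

Step 1. [((x - 7) + 9) + 9 = 12] +9 is outermost — subtract 9 both sides, so sub: (x - 7) + 9 = 3.
Step 2. [(x - 7) + 9 = 3] the outer +9 inverts by subtracting 9 ⇒ sub: x - 7 = -6.
Step 3. [x - 7 = -6] add 7: x sits inside (… - 7) ⇒ sub: x = 1.

Answer: x ∈ {1}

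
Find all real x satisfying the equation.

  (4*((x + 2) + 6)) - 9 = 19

Step 1. [(4*((x + 2) + 6)) - 9 = 19] 9 comes off first (add 9) ⇒ sub: 4*((x + 2) + 6) = 28.
Step 2. [4*((x + 2) + 6) = 28] 4 out front; divide by 4 ⇒ div: (x + 2) + 6 = 7.
Step 3. [(x + 2) + 6 = 7] +6 is outermost — subtract 6 both sides. So sub: x + 2 = 1.
Step 4. [x + 2 = 1] +2 is outermost — subtract 2 both sides, so sub: x = -1.

Answer: x ∈ {-1}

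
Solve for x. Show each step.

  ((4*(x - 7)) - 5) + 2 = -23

Step 1. [((4*(x - 7)) - 5) + 2 = -23] subtract 2: x sits inside (… + 2). So sub: (4*(x - 7)) - 5 = -25.
Step 2. [(4*(x - 7)) - 5 = -25] peel the -5: add 5 from each side. So sub: 4*(x - 7) = -20.
Step 3. [4*(x - 7) = -20] leading coefficient 4: divide by 4, so div: x - 7 = -5.
Step 4. [x - 7 = -5] add 7: x sits inside (… - 7). So sub: x = 2.

Answer: x ∈ {2}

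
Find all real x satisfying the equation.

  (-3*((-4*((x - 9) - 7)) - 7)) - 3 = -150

Step 1. [(-3*((-4*((x - 9) - 7)) - 7)) - 3 = -150] peel the -3: add 3 from each side, so sub: -3*((-4*((x - 9) - 7)) - 7) = -147.
Step 2. [-3*((-4*((x - 9) - 7)) - 7) = -147] divide by the outer -3. So div: (-4*((x - 9) - 7)) - 7 = 49.
Step 3. [(-4*((x - 9) - 7)) - 7 = 49] peel the -7: add 7 from each side ⇒ sub: -4*((x - 9) - 7) = 56.
Step 4. [-4*((x - 9) - 7) = 56] leading coefficient -4: divide by -4. So div: (x - 9) - 7 = -14.
Step 5. [(x - 9) - 7 = -14] 7 comes off first (add 7) ⇒ sub: x - 9 = -7.
Step 6. [x - 9 = -7] the outer -9 inverts by adding 9. So sub: x = 2.

Answer: x ∈ {2}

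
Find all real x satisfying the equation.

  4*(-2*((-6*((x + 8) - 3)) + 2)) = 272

Step 1. [4*(-2*((-6*((x + 8) - 3)) + 2)) = 272] 4 out front; divide by 4 ⇒ div: -2*((-6*((x + 8) - 3)) + 2) = 68.
Step 2. [-2*((-6*((x + 8) - 3)) + 2) = 68] leading coefficient -2: divide by -2, so div: (-6*((x + 8) - 3)) + 2 = -34.
Step 3. [(-6*((x + 8) - 3)) + 2 = -34] 2 comes off first (subtract 2), so sub: -6*((x + 8) - 3) = -36.
Step 4. [-6*((x + 8) - 3) = -36] -6 out front; divide by -6 ⇒ div: (x + 8) - 3 = 6.
Step 5. [(x + 8) - 3 = 6] the outer -3 inverts by adding 3. So sub: x + 8 = 9.
Step 6. [x + 8 = 9] peel the +8: subtract 8 from each side, so sub: x = 1.

Answer: x ∈ {1}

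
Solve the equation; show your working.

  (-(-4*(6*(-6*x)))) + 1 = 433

Step 1. [(-(-4*(6*(-6*x)))) + 1 = 433] 1 comes off first (subtract 1). So sub: -(-4*(6*(-6*x))) = 432.
Step 2. [-(-4*(6*(-6*x))) = 432] LHS negated; negate both sides, so neg: -4*(6*(-6*x)) = -432.
Step 3. [-4*(6*(-6*x)) = -432] divide by the outer -4. So div: 6*(-6*x) = 108.
Step 4. [6*(-6*x) = 108] leading coefficient 6: divide by 6. So div: -6*x = 18.
Step 5. [-6*x = 18] leading coefficient -6: divide by -6 ⇒ div: x = -3.

Answer: x ∈ {-3}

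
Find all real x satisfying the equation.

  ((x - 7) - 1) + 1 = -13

Step 1. [((x - 7) - 1) + 1 = -13] +1 is outermost — subtract 1 both sides, so sub: (x - 7) - 1 = -14.
Step 2. [(x - 7) - 1 = -14] the outer -1 inverts by adding 1 ⇒ sub: x - 7 = -13.
Step 3. [x - 7 = -13] the outer -7 inverts by adding 7, so sub: x = -6.

Answer: x ∈ {-6}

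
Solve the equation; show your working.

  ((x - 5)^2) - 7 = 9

Step 1. [((x - 5)^2) - 7 = 9] -7 is outermost — add 7 both sides. So sub: (x - 5)^2 = 16.
Step 2. [(x - 5)^2 = 16] √ both sides: 16 ≥ 0 gives two branches. So sqrt: x - 5 = 4 or -4.
Step 3. [x - 5 = 4 or -4] -5 is outermost — add 5 both sides ⇒ sub: x = 9 or 1.

Answer: x ∈ {1, 9}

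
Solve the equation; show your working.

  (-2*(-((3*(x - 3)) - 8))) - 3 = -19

Step 1. [(-2*(-((3*(x - 3)) - 8))) - 3 = -19] -3 is outermost — add 3 both sides. So sub: -2*(-((3*(x - 3)) - 8)) = -16.
Step 2. [-2*(-((3*(x - 3)) - 8)) = -16] -2·(inner) — divide through by -2 ⇒ div: -((3*(x - 3)) - 8) = 8.
Step 3. [-((3*(x - 3)) - 8) = 8] LHS negated; negate both sides, so neg: (3*(x - 3)) - 8 = -8.
Step 4. [(3*(x - 3)) - 8 = -8] peel the -8: add 8 from each side. So sub: 3*(x - 3) = 0.
Step 5. [3*(x - 3) = 0] 3·(inner) — divide through by 3. So div: x - 3 = 0.
Step 6. [x - 3 = 0] -3 is outermost — add 3 both sides. So sub: x = 3.

Answer: x ∈ {3}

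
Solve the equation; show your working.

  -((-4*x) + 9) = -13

Step 1. [-((-4*x) + 9) = -13] LHS negated; negate both sides. So neg: (-4*x) + 9 = 13.
Step 2. [(-4*x) + 9 = 13] the outer +9 inverts by subtracting 9, so sub: -4*x = 4.
Step 3. [-4*x = 4] divide by the outer -4, so div: x = -1.

Answer: x ∈ {-1}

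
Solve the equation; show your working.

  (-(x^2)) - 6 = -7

Step 1. [(-(x^2)) - 6 = -7] add 6: x sits inside (… - 6). So sub: -(x^2) = -1.
Step 2. [-(x^2) = -1] leading − — multiply by −1. So neg: x^2 = 1.
Step 3. [x^2 = 1] √ both sides: 1 ≥ 0 gives two branches. So sqrt: x = 1 or -1.

Answer: x ∈ {-1, 1}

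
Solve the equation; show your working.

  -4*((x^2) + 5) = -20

Step 1. [-4*((x^2) + 5) = -20] -4·(inner) — divide through by -4, so div: (x^2) + 5 = 5.
Step 2. [(x^2) + 5 = 5] subtract 5: x sits inside (… + 5). So sub: x^2 = 0.
Step 3. [x^2 = 0] LHS squared, RHS 0 ≥ 0: apply √ (±), so sqrt: x = 0.

Answer: x ∈ {0}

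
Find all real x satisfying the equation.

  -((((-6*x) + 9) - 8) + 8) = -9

Step 1. [-((((-6*x) + 9) - 8) + 8) = -9] LHS negated; negate both sides ⇒ neg: (((-6*x) + 9) - 8) + 8 = 9.
Step 2. [(((-6*x) + 9) - 8) + 8 = 9] +8 is outermost — subtract 8 both sides. So sub: ((-6*x) + 9) - 8 = 1.
Step 3. [((-6*x) + 9) - 8 = 1] -8 is outermost — add 8 both sides. So sub: (-6*x) + 9 = 9.
Step 4. [(-6*x) + 9 = 9] +9 is outermost — subtract 9 both sides, so sub: -6*x = 0.
Step 5. [-6*x = 0] divide by the outer -6, so div: x = 0.

Answer: x ∈ {0}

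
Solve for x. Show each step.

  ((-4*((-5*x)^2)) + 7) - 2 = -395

Step 1. [((-4*((-5*x)^2)) + 7) - 2 = -395] 2 comes off first (add 2), so sub: (-4*((-5*x)^2)) + 7 = -393.
Step 2. [(-4*((-5*x)^2)) + 7 = -393] 7 comes off first (subtract 7) ⇒ sub: -4*((-5*x)^2) = -400.
Step 3. [-4*((-5*x)^2) = -400] LHS = -4·(…); ÷-4 both sides, so div: (-5*x)^2 = 100.
Step 4. [(-5*x)^2 = 100] LHS squared, RHS 100 ≥ 0: apply √ (±). So sqrt: -5*x = 10 or -10.
Step 5. [-5*x = 10 or -10] divide by the outer -5, so div: x = -2 or 2.

Answer: x ∈ {-2, 2}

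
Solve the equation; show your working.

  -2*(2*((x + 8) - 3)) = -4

Step 1. [-2*(2*((x + 8) - 3)) = -4] divide by the outer -2, so div: 2*((x + 8) - 3) = 2.
Step 2. [2*((x + 8) - 3) = 2] 2·(inner) — divide through by 2, so div: (x + 8) - 3 = 1.
Step 3. [(x + 8) - 3 = 1] -3 is outermost — add 3 both sides ⇒ sub: x + 8 = 4.
Step 4. [x + 8 = 4] subtract 8: x sits inside (… + 8) ⇒ sub: x = -4.

Answer: x ∈ {-4}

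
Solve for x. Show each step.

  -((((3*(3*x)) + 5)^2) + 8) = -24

Step 1. [-((((3*(3*x)) + 5)^2) + 8) = -24] flip signs both sides. So neg: (((3*(3*x)) + 5)^2) + 8 = 24.
Step 2. [(((3*(3*x)) + 5)^2) + 8 = 24] peel the +8: subtract 8 from each side ⇒ sub: ((3*(3*x)) + 5)^2 = 16.
Step 3. [((3*(3*x)) + 5)^2 = 16] LHS squared, RHS 16 ≥ 0: apply √ (±) ⇒ sqrt: (3*(3*x)) + 5 = 4 or -4.
Step 4. [(3*(3*x)) + 5 = 4 or -4] subtract 5: x sits inside (… + 5) ⇒ sub: 3*(3*x) = -1 or -9.
Step 5. [3*(3*x) = -1 or -9] 3 out front; divide by 3. So div: 3*x = -1/3 or -3.
Step 6. [3*x = -1/3 or -3] 3·(inner) — divide through by 3, so div: x = -1/9 or -1.

Answer: x ∈ {-1, -1/9}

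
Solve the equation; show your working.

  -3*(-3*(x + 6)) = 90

Step 1. [-3*(-3*(x + 6)) = 90] divide by the outer -3 ⇒ div: -3*(x + 6) = -30.
Step 2. [-3*(x + 6) = -30] leading coefficient -3: divide by -3 ⇒ div: x + 6 = 10.
Step 3. [x + 6 = 10] 6 comes off first (subtract 6), so sub: x = 4.

Answer: x ∈ {4}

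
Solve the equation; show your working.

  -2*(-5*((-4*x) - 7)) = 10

Step 1. [-2*(-5*((-4*x) - 7)) = 10] LHS = -2·(…); ÷-2 both sides, so div: -5*((-4*x) - 7) = -5.
Step 2. [-5*((-4*x) - 7) = -5] leading coefficient -5: divide by -5 ⇒ div: (-4*x) - 7 = 1.
Step 3. [(-4*x) - 7 = 1] the outer -7 inverts by adding 7 ⇒ sub: -4*x = 8.
Step 4. [-4*x = 8] -4 out front; divide by -4 ⇒ div: x = -2.

Answer: x ∈ {-2}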